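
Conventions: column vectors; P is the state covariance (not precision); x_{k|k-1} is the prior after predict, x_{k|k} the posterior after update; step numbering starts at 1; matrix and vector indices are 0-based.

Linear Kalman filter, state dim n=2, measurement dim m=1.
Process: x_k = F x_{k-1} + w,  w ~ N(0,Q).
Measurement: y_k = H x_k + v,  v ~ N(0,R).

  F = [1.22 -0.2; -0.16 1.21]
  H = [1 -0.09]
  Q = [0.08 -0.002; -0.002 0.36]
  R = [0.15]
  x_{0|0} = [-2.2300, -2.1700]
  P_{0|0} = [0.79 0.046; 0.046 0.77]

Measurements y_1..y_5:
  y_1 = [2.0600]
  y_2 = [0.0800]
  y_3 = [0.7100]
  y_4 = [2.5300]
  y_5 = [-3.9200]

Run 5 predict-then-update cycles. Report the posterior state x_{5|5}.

step 1: x^-=[-2.2866, -2.2689]  P^-=[1.2642 -0.2732; -0.2732 1.4898]  S=[1.4754]  K=[0.8735; -0.2760]  nu=[4.1424]  x^+=[1.3318, -3.4123]  P^+=[0.1385 0.0826; 0.0826 1.3774]
step 2: x^-=[2.3072, -4.3420]  P^-=[0.3009 -0.2378; -0.2378 2.3482]  S=[0.5127]  K=[0.6286; -0.8761]  nu=[-2.6180]  x^+=[0.6616, -2.0484]  P^+=[0.0983 0.0445; 0.0445 1.9547]
step 3: x^-=[1.2168, -2.5845]  P^-=[0.2828 -0.4271; -0.4271 3.2071]  S=[0.5356]  K=[0.5997; -1.3363]  nu=[-0.7394]  x^+=[0.7734, -1.5964]  P^+=[0.0901 0.0021; 0.0021 2.2507]
step 4: x^-=[1.2628, -2.0554]  P^-=[0.3032 -0.5611; -0.5611 3.6568]  S=[0.5838]  K=[0.6058; -1.5249]  nu=[1.0822]  x^+=[1.9184, -3.7056]  P^+=[0.0889 -0.0218; -0.0218 2.2994]
step 5: x^-=[3.0816, -4.7908]  P^-=[0.3149 -0.6087; -0.6087 3.7372]  S=[0.6048]  K=[0.6113; -1.5626]  nu=[-7.4328]  x^+=[-1.4623, 6.8236]  P^+=[0.0889 -0.0309; -0.0309 2.2606]

x_post = [-1.4623, 6.8236]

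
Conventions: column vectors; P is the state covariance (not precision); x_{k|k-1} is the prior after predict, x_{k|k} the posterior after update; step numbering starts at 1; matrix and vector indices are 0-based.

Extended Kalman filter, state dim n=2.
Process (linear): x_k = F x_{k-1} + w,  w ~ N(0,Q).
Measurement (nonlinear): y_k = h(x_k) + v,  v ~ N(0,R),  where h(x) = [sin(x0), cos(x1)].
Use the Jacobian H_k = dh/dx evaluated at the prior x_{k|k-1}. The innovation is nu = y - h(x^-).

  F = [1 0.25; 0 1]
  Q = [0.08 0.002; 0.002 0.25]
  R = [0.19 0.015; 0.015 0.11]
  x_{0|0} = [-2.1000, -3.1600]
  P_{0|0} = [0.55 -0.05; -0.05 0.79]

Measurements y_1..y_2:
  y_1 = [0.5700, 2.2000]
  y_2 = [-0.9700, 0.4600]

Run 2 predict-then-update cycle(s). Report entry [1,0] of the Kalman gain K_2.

K[1,0] = -0.0418

step 1: x^-=[-2.8900, -3.1600]  P^-=[0.6544 0.1495; 0.1495 1.0400]  H_jac=[-0.9685 0.0000; 0.0000 -0.0184]  S=[0.8038 0.0177; 0.0177 0.1104]  K=[-0.7907 0.1016; -0.1769 -0.1451]  nu=[0.8189, 3.1998]  x^+=[-3.2123, -3.7693]  P^+=[0.1535 0.0370; 0.0370 1.0116]
step 2: x^-=[-4.1546, -3.7693]  P^-=[0.3152 0.2919; 0.2919 1.2616]  H_jac=[-0.5293 0.0000; 0.0000 -0.5873]  S=[0.2783 0.1057; 0.1057 0.5452]  K=[-0.5183 -0.2139; -0.0418 -1.3510]  nu=[-1.8185, 1.2694]  x^+=[-3.4838, -5.4082]  P^+=[0.1921 0.0533; 0.0533 0.2541]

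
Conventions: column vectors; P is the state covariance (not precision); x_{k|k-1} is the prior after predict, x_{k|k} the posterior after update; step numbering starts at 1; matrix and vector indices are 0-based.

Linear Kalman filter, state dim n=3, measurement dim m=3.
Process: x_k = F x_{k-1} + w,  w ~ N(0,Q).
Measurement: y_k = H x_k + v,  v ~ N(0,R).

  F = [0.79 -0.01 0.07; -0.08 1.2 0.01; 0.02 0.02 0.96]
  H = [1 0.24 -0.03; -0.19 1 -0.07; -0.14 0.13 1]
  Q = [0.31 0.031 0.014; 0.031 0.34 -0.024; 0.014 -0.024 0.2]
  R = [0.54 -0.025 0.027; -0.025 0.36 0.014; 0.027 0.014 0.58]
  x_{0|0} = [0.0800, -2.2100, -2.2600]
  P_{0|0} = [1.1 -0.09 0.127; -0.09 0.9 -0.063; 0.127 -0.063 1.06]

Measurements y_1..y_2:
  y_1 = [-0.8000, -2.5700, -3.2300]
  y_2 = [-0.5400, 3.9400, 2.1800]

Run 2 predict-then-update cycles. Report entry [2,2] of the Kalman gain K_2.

K[2,2] = 0.4849

step 1: x^-=[-0.0729, -2.6810, -2.2122]  P^-=[1.0174 -0.1390 0.1980; -0.1390 1.6587 -0.0783; 0.1980 -0.0783 1.1801]  S=[1.5765 0.0406 0.0679; 0.0406 2.1303 0.0837; 0.0679 0.0837 1.7373]  K=[0.6247 -0.1746 0.0056; 0.1435 0.7890 0.0466; 0.0659 -0.1204 0.6607]  nu=[-0.1500, -0.0577, -0.6795]  x^+=[-0.1603, -2.7797, -2.6640]  P^+=[0.3458 -0.0080 0.0671; -0.0080 0.2799 0.0045; 0.0671 0.0045 0.3921]
step 2: x^-=[-0.2854, -3.3495, -2.6163]  P^-=[0.5353 -0.0010 0.0966; -0.0010 0.7469 -0.0143; 0.0966 -0.0143 0.5644]  S=[1.1127 0.0472 0.0520; 0.0472 1.1339 0.0545; 0.0520 0.0545 1.1367]  K=[0.4831 -0.1168 0.0024; 0.1312 0.6525 0.0357; 0.0496 -0.0890 0.4849]  nu=[0.4708, 7.0521, 5.1918]  x^+=[-0.8688, 1.4996, -0.7026]  P^+=[0.2654 -0.0002 0.0500; -0.0002 0.2323 0.0032; 0.0500 0.0032 0.2879]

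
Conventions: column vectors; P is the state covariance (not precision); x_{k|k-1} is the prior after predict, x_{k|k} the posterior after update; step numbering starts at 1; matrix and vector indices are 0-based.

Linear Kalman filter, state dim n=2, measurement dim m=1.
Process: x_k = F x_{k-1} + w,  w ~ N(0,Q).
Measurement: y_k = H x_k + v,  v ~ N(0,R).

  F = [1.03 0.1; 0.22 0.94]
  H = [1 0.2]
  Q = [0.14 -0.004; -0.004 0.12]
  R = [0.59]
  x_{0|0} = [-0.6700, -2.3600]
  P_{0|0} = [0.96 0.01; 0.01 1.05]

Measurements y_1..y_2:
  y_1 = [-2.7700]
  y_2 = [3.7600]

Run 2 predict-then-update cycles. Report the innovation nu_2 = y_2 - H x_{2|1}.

step 1: x^-=[-0.9261, -2.3658]  P^-=[1.1710 0.3221; 0.3221 1.0984]  S=[1.9338]  K=[0.6389; 0.2802]  nu=[-1.3707]  x^+=[-1.8018, -2.7499]  P^+=[0.3817 -0.0240; -0.0240 0.9466]
step 2: x^-=[-2.1309, -2.9813]  P^-=[0.5495 0.1477; 0.1477 0.9649]  S=[1.2372]  K=[0.4680; 0.2754]  nu=[6.4871]  x^+=[0.9053, -1.1949]  P^+=[0.2785 -0.0118; -0.0118 0.8711]

innov = [6.4871]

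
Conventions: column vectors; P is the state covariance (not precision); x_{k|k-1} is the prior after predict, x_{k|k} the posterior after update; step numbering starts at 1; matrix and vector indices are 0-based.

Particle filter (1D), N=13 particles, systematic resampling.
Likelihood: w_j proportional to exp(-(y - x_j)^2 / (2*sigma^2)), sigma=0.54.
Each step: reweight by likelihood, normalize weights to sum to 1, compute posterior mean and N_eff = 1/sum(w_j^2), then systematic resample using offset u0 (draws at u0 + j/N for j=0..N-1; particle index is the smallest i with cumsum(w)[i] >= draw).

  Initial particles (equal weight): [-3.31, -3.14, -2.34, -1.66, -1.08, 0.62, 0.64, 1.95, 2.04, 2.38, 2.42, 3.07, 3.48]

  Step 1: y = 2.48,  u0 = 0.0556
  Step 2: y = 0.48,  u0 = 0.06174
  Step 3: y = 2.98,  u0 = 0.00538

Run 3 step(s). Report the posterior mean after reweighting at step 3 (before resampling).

step 1: w=[0.0000, 0.0000, 0.0000, 0.0000, 0.0000, 0.0007, 0.0007, 0.1526, 0.1772, 0.2428, 0.2455, 0.1360, 0.0445]  mean=2.4042  Neff=5.1441  idx=[7, 7, 8, 8, 9, 9, 9, 10, 10, 10, 11, 11, 12]
step 2: w=[0.2706, 0.2706, 0.1695, 0.1695, 0.0226, 0.0226, 0.0226, 0.0173, 0.0173, 0.0173, 0.0001, 0.0001, 0.0000]  mean=2.0343  Neff=4.8474  idx=[0, 0, 0, 1, 1, 1, 1, 2, 2, 3, 3, 5, 9]
step 3: w=[0.0517, 0.0517, 0.0517, 0.0517, 0.0517, 0.0517, 0.0517, 0.0700, 0.0700, 0.0700, 0.0700, 0.1719, 0.1861]  mean=2.1366  Neff=9.7540  idx=[0, 1, 3, 4, 6, 7, 8, 9, 10, 11, 11, 12, 12]

post_mean = 2.1366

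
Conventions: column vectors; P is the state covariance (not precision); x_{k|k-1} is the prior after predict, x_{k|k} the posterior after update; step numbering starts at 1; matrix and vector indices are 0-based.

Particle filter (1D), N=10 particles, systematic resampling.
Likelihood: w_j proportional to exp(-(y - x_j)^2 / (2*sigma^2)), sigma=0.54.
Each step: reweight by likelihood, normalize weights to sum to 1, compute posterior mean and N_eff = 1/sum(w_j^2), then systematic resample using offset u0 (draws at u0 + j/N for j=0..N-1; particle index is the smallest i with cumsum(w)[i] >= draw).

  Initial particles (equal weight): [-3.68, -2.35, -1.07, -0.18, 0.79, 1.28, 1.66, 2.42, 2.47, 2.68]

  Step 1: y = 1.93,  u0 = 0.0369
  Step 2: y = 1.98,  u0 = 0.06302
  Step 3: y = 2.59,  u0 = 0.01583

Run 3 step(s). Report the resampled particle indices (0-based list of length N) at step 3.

step 1: w=[0.0000, 0.0000, 0.0000, 0.0002, 0.0345, 0.1550, 0.2824, 0.2120, 0.1941, 0.1220]  mean=2.0135  Neff=4.9404  idx=[5, 5, 6, 6, 6, 7, 7, 8, 8, 9]
step 2: w=[0.0657, 0.0657, 0.1277, 0.1277, 0.1277, 0.1092, 0.1092, 0.1008, 0.1008, 0.0657]  mean=2.0063  Neff=9.4340  idx=[0, 2, 3, 3, 4, 5, 6, 7, 8, 9]
step 3: w=[0.0091, 0.0391, 0.0391, 0.0391, 0.0391, 0.1640, 0.1640, 0.1682, 0.1682, 0.1700]  mean=2.3517  Neff=6.8735  idx=[1, 3, 5, 5, 6, 7, 7, 8, 8, 9]

resampled_idx = [1, 3, 5, 5, 6, 7, 7, 8, 8, 9]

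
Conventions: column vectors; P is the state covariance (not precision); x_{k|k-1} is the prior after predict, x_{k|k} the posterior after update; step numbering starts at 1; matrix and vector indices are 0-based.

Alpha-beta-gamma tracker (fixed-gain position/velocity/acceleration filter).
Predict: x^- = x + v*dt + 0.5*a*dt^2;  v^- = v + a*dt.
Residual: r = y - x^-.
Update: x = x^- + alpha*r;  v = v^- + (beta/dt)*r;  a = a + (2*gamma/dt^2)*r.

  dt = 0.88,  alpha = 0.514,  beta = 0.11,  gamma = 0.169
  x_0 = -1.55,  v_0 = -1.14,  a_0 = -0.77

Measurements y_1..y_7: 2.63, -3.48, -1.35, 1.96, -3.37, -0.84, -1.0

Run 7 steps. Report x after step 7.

step 1: x_pred=-2.8513  r=5.4813  x^+=-0.0339  v^+=-1.1324  a^+=1.6224
step 2: x_pred=-0.4023  r=-3.0777  x^+=-1.9842  v^+=-0.0894  a^+=0.2791
step 3: x_pred=-1.9548  r=0.6048  x^+=-1.6440  v^+=0.2318  a^+=0.5431
step 4: x_pred=-1.2297  r=3.1897  x^+=0.4098  v^+=1.1084  a^+=1.9353
step 5: x_pred=2.1346  r=-5.5046  x^+=-0.6948  v^+=2.1234  a^+=-0.4673
step 6: x_pred=0.9929  r=-1.8329  x^+=0.0508  v^+=1.4831  a^+=-1.2673
step 7: x_pred=0.8652  r=-1.8652  x^+=-0.0935  v^+=0.1347  a^+=-2.0814

x_post = -0.0935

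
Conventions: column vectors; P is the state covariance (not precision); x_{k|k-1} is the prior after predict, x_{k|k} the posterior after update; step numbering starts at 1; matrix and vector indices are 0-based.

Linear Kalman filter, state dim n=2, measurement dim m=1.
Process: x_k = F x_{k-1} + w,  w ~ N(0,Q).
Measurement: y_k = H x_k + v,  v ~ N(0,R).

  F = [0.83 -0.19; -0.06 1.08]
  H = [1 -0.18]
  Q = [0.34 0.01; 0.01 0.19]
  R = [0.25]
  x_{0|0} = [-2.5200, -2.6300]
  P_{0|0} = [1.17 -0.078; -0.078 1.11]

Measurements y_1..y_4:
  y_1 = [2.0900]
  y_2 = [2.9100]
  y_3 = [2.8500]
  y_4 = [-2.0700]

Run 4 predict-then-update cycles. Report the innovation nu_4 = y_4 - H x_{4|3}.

innov = [-5.7056]

step 1: x^-=[-1.5919, -2.6892]  P^-=[1.2107 -0.3468; -0.3468 1.4990]  S=[1.6341]  K=[0.7791; -0.3774]  nu=[3.1978]  x^+=[0.8995, -3.8960]  P^+=[0.2188 0.1336; 0.1336 1.2663]
step 2: x^-=[1.4868, -4.2616]  P^-=[0.4943 -0.1395; -0.1395 1.6505]  S=[0.8480]  K=[0.6125; -0.5148]  nu=[0.6561]  x^+=[1.8887, -4.5994]  P^+=[0.1762 0.1279; 0.1279 1.4258]
step 3: x^-=[2.4415, -5.0807]  P^-=[0.4725 -0.1752; -0.1752 1.8371]  S=[0.8451]  K=[0.5964; -0.5986]  nu=[-0.5060]  x^+=[2.1397, -4.7778]  P^+=[0.1719 0.1265; 0.1265 1.5342]
step 4: x^-=[2.6837, -5.2884]  P^-=[0.4739 -0.1985; -0.1985 1.9638]  S=[0.8590]  K=[0.5933; -0.6426]  nu=[-5.7056]  x^+=[-0.7013, -1.6217]  P^+=[0.1715 0.1290; 0.1290 1.6090]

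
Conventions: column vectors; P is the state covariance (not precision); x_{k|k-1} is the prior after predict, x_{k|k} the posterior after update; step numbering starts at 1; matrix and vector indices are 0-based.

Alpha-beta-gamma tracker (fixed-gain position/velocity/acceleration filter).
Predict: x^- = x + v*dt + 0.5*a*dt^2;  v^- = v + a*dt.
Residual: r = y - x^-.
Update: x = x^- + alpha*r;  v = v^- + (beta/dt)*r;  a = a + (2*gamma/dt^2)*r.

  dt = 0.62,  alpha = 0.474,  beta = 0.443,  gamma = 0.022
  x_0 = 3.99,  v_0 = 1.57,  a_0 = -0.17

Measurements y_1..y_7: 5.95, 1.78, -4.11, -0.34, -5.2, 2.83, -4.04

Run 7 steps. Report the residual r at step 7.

step 1: x_pred=4.9307  r=1.0193  x^+=5.4139  v^+=2.1929  a^+=-0.0533
step 2: x_pred=6.7632  r=-4.9832  x^+=4.4012  v^+=-1.4008  a^+=-0.6237
step 3: x_pred=3.4128  r=-7.5228  x^+=-0.1530  v^+=-7.1626  a^+=-1.4848
step 4: x_pred=-4.8792  r=4.5392  x^+=-2.7276  v^+=-4.8399  a^+=-0.9652
step 5: x_pred=-5.9139  r=0.7139  x^+=-5.5755  v^+=-4.9283  a^+=-0.8835
step 6: x_pred=-8.8008  r=11.6308  x^+=-3.2878  v^+=2.8344  a^+=0.4478
step 7: x_pred=-1.4444  r=-2.5956  x^+=-2.6747  v^+=1.2574  a^+=0.1507

resid = -2.5956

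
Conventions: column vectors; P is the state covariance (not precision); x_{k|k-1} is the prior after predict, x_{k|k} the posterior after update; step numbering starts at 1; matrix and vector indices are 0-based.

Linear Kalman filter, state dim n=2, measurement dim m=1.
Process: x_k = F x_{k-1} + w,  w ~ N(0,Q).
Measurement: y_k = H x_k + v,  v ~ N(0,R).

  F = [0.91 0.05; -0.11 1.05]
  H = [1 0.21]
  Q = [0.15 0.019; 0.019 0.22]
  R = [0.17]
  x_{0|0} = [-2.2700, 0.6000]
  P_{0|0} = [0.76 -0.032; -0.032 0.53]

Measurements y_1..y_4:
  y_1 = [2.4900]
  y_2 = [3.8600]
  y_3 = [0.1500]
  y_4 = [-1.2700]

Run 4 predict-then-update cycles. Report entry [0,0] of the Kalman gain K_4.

step 1: x^-=[-2.0357, 0.8797]  P^-=[0.7778 -0.0597; -0.0597 0.8209]  S=[0.9589]  K=[0.7980; 0.1176]  nu=[4.3410]  x^+=[1.4285, 1.3901]  P^+=[0.1671 -0.1496; -0.1496 0.8077]
step 2: x^-=[1.3694, 1.3024]  P^-=[0.2768 -0.0975; -0.0975 1.1470]  S=[0.4564]  K=[0.5615; 0.3142]  nu=[2.2170]  x^+=[2.6144, 1.9991]  P^+=[0.1328 -0.1780; -0.1780 1.1020]
step 3: x^-=[2.4791, 1.8114]  P^-=[0.2466 -0.1055; -0.1055 1.4776]  S=[0.4374]  K=[0.5130; 0.4681]  nu=[-2.7095]  x^+=[1.0890, 0.5430]  P^+=[0.1314 -0.2106; -0.2106 1.3818]
step 4: x^-=[1.0182, 0.4504]  P^-=[0.2431 -0.1217; -0.1217 1.7937]  S=[0.4411]  K=[0.4932; 0.5780]  nu=[-2.3827]  x^+=[-0.1571, -0.9269]  P^+=[0.1358 -0.2474; -0.2474 1.6463]

K[0,0] = 0.4932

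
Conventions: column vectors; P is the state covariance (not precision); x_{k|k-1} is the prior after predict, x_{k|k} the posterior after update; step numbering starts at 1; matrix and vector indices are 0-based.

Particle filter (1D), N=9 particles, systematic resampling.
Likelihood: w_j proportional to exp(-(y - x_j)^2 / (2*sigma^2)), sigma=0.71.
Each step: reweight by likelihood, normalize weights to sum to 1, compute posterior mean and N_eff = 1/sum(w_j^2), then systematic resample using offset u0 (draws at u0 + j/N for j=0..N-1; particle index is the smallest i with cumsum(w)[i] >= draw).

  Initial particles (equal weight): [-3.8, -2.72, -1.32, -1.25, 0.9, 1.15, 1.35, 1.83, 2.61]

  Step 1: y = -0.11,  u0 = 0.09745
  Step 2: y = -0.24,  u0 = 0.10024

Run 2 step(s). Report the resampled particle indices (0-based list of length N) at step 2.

resampled_idx = [0, 1, 2, 2, 3, 4, 5, 6, 7]

step 1: w=[0.0000, 0.0009, 0.1908, 0.2246, 0.2964, 0.1688, 0.0984, 0.0195, 0.0005]  mean=0.0956  Neff=4.6891  idx=[2, 3, 3, 4, 4, 4, 5, 5, 7]
step 2: w=[0.1445, 0.1670, 0.1670, 0.1266, 0.1266, 0.1266, 0.0676, 0.0676, 0.0066]  mean=-0.0990  Neff=7.4675  idx=[0, 1, 2, 2, 3, 4, 5, 6, 7]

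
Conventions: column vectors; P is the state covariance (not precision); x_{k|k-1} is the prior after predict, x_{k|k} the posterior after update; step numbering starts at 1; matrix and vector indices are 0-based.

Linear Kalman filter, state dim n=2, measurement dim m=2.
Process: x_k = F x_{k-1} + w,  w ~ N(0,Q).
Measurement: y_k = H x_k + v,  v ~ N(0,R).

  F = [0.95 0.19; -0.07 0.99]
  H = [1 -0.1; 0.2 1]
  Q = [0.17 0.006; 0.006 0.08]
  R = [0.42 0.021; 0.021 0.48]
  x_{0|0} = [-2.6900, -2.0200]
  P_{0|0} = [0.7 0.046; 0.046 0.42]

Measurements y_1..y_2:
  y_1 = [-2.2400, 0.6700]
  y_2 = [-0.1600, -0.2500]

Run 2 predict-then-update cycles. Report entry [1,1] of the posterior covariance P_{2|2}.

P_post[1,1] = 0.1868

step 1: x^-=[-2.9393, -1.8115]  P^-=[0.8335 0.0811; 0.0811 0.4887]  S=[1.2422 0.2183; 0.2183 1.0345]  K=[0.6464 0.1031; -0.0621 0.5012]  nu=[0.5181, 3.0694]  x^+=[-2.2878, -0.3053]  P^+=[0.2745 0.0082; 0.0082 0.2376]
step 2: x^-=[-2.2314, -0.1421]  P^-=[0.4292 0.0400; 0.0400 0.3131]  S=[0.8444 0.1148; 0.1148 0.8263]  K=[0.4922 0.0840; -0.0433 0.3946]  nu=[2.0572, 0.3384]  x^+=[-1.1905, -0.0977]  P^+=[0.2094 0.0088; 0.0088 0.1868]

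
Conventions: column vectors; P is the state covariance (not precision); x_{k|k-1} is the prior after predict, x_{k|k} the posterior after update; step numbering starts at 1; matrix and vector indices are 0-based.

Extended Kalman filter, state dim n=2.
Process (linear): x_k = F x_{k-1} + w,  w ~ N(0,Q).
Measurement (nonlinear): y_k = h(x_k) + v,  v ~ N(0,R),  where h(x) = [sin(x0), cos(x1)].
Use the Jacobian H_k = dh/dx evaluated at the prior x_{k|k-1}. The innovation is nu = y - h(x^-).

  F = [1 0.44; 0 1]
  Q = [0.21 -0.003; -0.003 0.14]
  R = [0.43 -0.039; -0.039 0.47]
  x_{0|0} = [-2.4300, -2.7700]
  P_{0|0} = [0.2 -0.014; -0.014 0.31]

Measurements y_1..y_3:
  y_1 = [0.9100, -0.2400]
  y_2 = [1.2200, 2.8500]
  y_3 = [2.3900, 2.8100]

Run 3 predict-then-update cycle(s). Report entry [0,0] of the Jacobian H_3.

step 1: x^-=[-3.6488, -2.7700]  P^-=[0.4577 0.1194; 0.1194 0.4500]  H_jac=[-0.8741 0.0000; 0.0000 0.3631]  S=[0.7797 -0.0769; -0.0769 0.5293]  K=[-0.5124 0.0075; -0.1049 0.2934]  nu=[0.4243, 0.6918]  x^+=[-3.8610, -2.6115]  P^+=[0.2524 0.0647; 0.0647 0.3911]
step 2: x^-=[-5.0101, -2.6115]  P^-=[0.5950 0.2338; 0.2338 0.5311]  H_jac=[0.2933 0.0000; 0.0000 0.5056]  S=[0.4812 -0.0043; -0.0043 0.6058]  K=[0.3645 0.1977; 0.1465 0.4443]  nu=[0.2640, 3.7128]  x^+=[-4.1797, -0.9232]  P^+=[0.5081 0.1557; 0.1557 0.4017]
step 3: x^-=[-4.5859, -0.9232]  P^-=[0.9328 0.3295; 0.3295 0.5417]  H_jac=[-0.1261 0.0000; 0.0000 0.7975]  S=[0.4448 -0.0721; -0.0721 0.8146]  K=[-0.2153 0.3035; -0.0075 0.5297]  nu=[1.3980, 2.2067]  x^+=[-4.2172, 0.2353]  P^+=[0.8278 0.1894; 0.1894 0.3126]

H_jac[0,0] = -0.1261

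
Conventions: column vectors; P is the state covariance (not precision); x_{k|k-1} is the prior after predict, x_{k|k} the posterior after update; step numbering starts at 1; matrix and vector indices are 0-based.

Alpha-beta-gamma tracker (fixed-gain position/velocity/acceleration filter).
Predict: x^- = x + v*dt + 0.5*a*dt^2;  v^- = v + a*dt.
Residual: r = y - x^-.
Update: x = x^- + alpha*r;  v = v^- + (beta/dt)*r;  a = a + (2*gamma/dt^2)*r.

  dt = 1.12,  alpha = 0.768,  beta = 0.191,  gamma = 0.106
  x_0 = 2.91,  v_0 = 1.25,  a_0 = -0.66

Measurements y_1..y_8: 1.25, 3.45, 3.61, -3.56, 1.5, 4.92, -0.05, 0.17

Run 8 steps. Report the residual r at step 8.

resid = -0.8821

step 1: x_pred=3.8960  r=-2.6460  x^+=1.8639  v^+=0.0596  a^+=-1.1072
step 2: x_pred=1.2362  r=2.2138  x^+=2.9364  v^+=-0.8030  a^+=-0.7330
step 3: x_pred=1.5773  r=2.0327  x^+=3.1384  v^+=-1.2773  a^+=-0.3895
step 4: x_pred=1.4635  r=-5.0235  x^+=-2.3945  v^+=-2.5703  a^+=-1.2385
step 5: x_pred=-6.0500  r=7.5500  x^+=-0.2516  v^+=-2.6698  a^+=0.0375
step 6: x_pred=-3.2183  r=8.1383  x^+=3.0319  v^+=-1.2400  a^+=1.4129
step 7: x_pred=2.5293  r=-2.5793  x^+=0.5484  v^+=-0.0974  a^+=0.9770
step 8: x_pred=1.0521  r=-0.8821  x^+=0.3746  v^+=0.8464  a^+=0.8279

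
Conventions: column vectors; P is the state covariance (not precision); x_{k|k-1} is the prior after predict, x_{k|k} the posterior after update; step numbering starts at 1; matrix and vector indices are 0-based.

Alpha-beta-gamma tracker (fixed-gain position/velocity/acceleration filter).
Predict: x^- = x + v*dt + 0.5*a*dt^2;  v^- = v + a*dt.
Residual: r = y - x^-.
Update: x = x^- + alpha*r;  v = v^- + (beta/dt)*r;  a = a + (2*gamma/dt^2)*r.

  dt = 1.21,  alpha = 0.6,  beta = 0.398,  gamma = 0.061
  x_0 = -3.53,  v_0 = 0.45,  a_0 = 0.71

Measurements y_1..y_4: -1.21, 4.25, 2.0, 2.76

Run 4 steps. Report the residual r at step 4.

step 1: x_pred=-2.4657  r=1.2557  x^+=-1.7123  v^+=1.7221  a^+=0.8146
step 2: x_pred=0.9679  r=3.2821  x^+=2.9371  v^+=3.7874  a^+=1.0881
step 3: x_pred=8.3165  r=-6.3165  x^+=4.5266  v^+=3.0264  a^+=0.5618
step 4: x_pred=8.5998  r=-5.8398  x^+=5.0959  v^+=1.7853  a^+=0.0752

resid = -5.8398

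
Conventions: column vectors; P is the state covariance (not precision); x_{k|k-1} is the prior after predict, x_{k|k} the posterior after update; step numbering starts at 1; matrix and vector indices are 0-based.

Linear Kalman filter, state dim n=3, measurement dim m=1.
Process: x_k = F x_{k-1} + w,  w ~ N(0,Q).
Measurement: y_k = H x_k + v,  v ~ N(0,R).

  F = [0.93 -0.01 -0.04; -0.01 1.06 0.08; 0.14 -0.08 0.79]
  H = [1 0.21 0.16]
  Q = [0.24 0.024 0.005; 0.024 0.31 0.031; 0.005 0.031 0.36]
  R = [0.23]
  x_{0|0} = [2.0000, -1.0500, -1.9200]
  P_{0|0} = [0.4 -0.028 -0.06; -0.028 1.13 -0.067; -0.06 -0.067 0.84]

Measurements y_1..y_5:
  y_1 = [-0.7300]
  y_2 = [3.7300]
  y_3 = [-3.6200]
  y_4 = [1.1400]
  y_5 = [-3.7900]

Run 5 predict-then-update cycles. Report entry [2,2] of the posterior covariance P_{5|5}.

P_post[2,2] = 1.0560

step 1: x^-=[1.9473, -1.2866, -1.1528]  P^-=[0.5923 -0.0236 -0.0099; -0.0236 1.5744 -0.0723; -0.0099 -0.0723 0.8951]  S=[0.8968]  K=[0.6533; 0.3295; 0.1318]  nu=[-2.2227]  x^+=[0.4953, -2.0189, -1.4457]  P^+=[0.2097 -0.2166 -0.0871; -0.2166 1.4771 -0.1113; -0.0871 -0.1113 0.8796]
step 2: x^-=[0.5387, -2.2607, -0.9112]  P^-=[0.4333 -0.2117 -0.0408; -0.2117 1.9611 -0.1640; -0.0408 -0.1640 0.9222]  S=[0.6604]  K=[0.5789; 0.2634; 0.1094]  nu=[3.8119]  x^+=[2.7454, -1.2568, -0.4942]  P^+=[0.2120 -0.3124 -0.0827; -0.3124 1.9153 -0.1831; -0.0827 -0.1831 0.9143]
step 3: x^-=[2.5856, -1.3992, 0.0945]  P^-=[0.4368 -0.3074 -0.0305; -0.3074 2.4436 -0.2729; -0.0305 -0.2729 0.9589]  S=[0.6419]  K=[0.5723; 0.2525; 0.1022]  nu=[-5.9269]  x^+=[-0.8064, -2.8956, -0.5112]  P^+=[0.2266 -0.4002 -0.0680; -0.4002 2.4027 -0.2895; -0.0680 -0.2895 0.9521]
step 4: x^-=[-0.7006, -3.1022, -0.2851]  P^-=[0.4500 -0.3937 -0.0116; -0.3937 2.9753 -0.4134; -0.0116 -0.4134 1.0046]  S=[0.6401]  K=[0.5710; 0.2577; 0.0974]  nu=[2.5377]  x^+=[0.7483, -2.4483, -0.0380]  P^+=[0.2413 -0.4879 -0.0472; -0.4879 2.9328 -0.4295; -0.0472 -0.4295 0.9985]
step 5: x^-=[0.7219, -2.6057, 0.2706]  P^-=[0.4629 -0.4785 0.0118; -0.4785 3.5493 -0.5848; 0.0118 -0.5848 1.0614]  S=[0.6401]  K=[0.5691; 0.2707; 0.0919]  nu=[-4.0080]  x^+=[-1.5590, -3.6906, -0.0979]  P^+=[0.2556 -0.5771 -0.0217; -0.5771 3.5024 -0.6007; -0.0217 -0.6007 1.0560]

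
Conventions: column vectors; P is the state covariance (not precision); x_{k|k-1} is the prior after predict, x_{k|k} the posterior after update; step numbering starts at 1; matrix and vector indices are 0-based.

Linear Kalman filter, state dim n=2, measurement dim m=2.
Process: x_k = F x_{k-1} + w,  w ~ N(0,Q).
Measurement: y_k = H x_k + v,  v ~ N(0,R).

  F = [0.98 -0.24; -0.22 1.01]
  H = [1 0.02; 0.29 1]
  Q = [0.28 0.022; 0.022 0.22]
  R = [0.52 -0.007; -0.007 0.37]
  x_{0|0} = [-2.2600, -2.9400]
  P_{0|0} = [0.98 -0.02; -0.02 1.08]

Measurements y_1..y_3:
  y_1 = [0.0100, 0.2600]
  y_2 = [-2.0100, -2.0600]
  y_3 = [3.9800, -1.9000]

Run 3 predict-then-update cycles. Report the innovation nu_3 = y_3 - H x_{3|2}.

innov = [5.0030, -0.9035]

step 1: x^-=[-1.5092, -2.4722]  P^-=[1.2928 -0.4719; -0.4719 1.3780]  S=[1.7945 -0.0792; -0.0792 1.5830]  K=[0.7140 -0.0256; -0.2135 0.7734]  nu=[1.5686, 3.1699]  x^+=[-0.4701, -0.3556]  P^+=[0.3739 -0.1229; -0.1229 0.3233]
step 2: x^-=[-0.3754, -0.2558]  P^-=[0.7156 -0.2651; -0.2651 0.6225]  S=[1.2252 -0.0537; -0.0537 0.8989]  K=[0.5784 -0.0295; -0.1801 0.5962]  nu=[-1.6295, -1.6954]  x^+=[-1.2678, -0.9731]  P^+=[0.3030 -0.1029; -0.1029 0.2517]
step 3: x^-=[-1.0089, -0.7039]  P^-=[0.6339 -0.2116; -0.2116 0.5371]  S=[1.1457 -0.0252; -0.0252 0.8377]  K=[0.5493 -0.0166; -0.1629 0.5630]  nu=[5.0030, -0.9035]  x^+=[1.7540, -2.0276]  P^+=[0.2876 -0.0934; -0.0934 0.2365]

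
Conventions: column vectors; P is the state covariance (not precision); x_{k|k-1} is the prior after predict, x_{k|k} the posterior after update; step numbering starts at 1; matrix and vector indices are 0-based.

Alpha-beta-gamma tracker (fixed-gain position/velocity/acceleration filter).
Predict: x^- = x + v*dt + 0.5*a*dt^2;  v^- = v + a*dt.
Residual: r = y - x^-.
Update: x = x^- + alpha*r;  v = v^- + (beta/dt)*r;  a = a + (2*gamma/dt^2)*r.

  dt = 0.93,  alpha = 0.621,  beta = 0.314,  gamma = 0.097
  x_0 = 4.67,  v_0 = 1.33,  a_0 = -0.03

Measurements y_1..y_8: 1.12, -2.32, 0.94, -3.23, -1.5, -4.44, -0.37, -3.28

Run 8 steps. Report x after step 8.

x_post = -2.1887

step 1: x_pred=5.8939  r=-4.7739  x^+=2.9293  v^+=-0.3097  a^+=-1.1008
step 2: x_pred=2.1652  r=-4.4852  x^+=-0.6201  v^+=-2.8479  a^+=-2.1069
step 3: x_pred=-4.1797  r=5.1197  x^+=-1.0004  v^+=-3.0786  a^+=-0.9585
step 4: x_pred=-4.2780  r=1.0480  x^+=-3.6272  v^+=-3.6162  a^+=-0.7234
step 5: x_pred=-7.3031  r=5.8031  x^+=-3.6994  v^+=-2.3296  a^+=0.5782
step 6: x_pred=-5.6159  r=1.1759  x^+=-4.8857  v^+=-1.3949  a^+=0.8420
step 7: x_pred=-5.8188  r=5.4488  x^+=-2.4351  v^+=1.2279  a^+=2.0642
step 8: x_pred=-0.4005  r=-2.8795  x^+=-2.1887  v^+=2.1753  a^+=1.4183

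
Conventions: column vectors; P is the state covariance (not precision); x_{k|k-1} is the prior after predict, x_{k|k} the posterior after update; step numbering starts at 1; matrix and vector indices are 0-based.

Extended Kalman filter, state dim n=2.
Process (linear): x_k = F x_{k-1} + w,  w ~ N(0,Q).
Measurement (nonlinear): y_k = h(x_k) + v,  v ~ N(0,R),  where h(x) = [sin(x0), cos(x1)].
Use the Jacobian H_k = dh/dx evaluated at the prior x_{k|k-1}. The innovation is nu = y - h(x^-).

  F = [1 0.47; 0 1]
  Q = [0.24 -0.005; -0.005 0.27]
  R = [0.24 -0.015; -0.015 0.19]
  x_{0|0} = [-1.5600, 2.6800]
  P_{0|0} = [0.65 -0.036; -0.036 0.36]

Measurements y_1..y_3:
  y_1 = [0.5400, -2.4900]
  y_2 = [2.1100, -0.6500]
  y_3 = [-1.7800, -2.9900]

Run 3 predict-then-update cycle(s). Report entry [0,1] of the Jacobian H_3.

H_jac[0,1] = 0.0000

step 1: x^-=[-0.3004, 2.6800]  P^-=[0.9357 0.1282; 0.1282 0.6300]  H_jac=[0.9552 0.0000; 0.0000 -0.4454]  S=[1.0938 -0.0695; -0.0695 0.3150]  K=[0.8171 -0.0009; 0.0561 -0.8785]  nu=[0.8359, -1.5947]  x^+=[0.3840, 4.1277]  P^+=[0.2053 0.0279; 0.0279 0.3766]
step 2: x^-=[2.3241, 4.1277]  P^-=[0.5547 0.1999; 0.1999 0.6466]  H_jac=[-0.6840 0.0000; 0.0000 0.8339]  S=[0.4996 -0.1290; -0.1290 0.6397]  K=[-0.7303 0.1133; -0.0591 0.8311]  nu=[1.3805, -0.0981]  x^+=[1.3047, 3.9647]  P^+=[0.2587 0.0390; 0.0390 0.1904]
step 3: x^-=[3.1681, 3.9647]  P^-=[0.5774 0.1234; 0.1234 0.4604]  H_jac=[-0.9996 0.0000; 0.0000 0.7332]  S=[0.8170 -0.1055; -0.1055 0.4375]  K=[-0.7016 0.0377; -0.0531 0.7588]  nu=[-1.7535, -2.3100]  x^+=[4.3112, 2.3049]  P^+=[0.1690 0.0241; 0.0241 0.1977]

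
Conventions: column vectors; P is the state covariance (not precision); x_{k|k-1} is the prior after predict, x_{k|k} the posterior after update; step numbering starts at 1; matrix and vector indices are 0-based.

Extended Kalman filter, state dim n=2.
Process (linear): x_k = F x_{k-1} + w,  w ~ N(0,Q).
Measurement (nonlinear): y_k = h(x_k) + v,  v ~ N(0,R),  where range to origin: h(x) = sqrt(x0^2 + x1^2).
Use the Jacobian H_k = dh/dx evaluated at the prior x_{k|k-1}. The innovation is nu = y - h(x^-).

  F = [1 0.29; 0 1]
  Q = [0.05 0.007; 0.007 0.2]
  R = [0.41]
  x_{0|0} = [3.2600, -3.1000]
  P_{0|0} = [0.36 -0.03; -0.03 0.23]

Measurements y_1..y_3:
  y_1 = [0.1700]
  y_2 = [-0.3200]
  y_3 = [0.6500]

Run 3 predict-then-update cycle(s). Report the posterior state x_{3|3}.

step 1: x^-=[2.3610, -3.1000]  P^-=[0.4119 0.0437; 0.0437 0.4300]  H_jac=[0.6059 -0.7955]  S=[0.7912]  K=[0.2715; -0.3989]  nu=[-3.7267]  x^+=[1.3492, -1.6135]  P^+=[0.3536 0.1294; 0.1294 0.3041]
step 2: x^-=[0.8812, -1.6135]  P^-=[0.5042 0.2246; 0.2246 0.5041]  H_jac=[0.4793 -0.8776]  S=[0.7252]  K=[0.0615; -0.4616]  nu=[-2.1585]  x^+=[0.7485, -0.6171]  P^+=[0.5015 0.2452; 0.2452 0.3496]
step 3: x^-=[0.5696, -0.6171]  P^-=[0.7231 0.3535; 0.3535 0.5496]  H_jac=[0.6783 -0.7348]  S=[0.6870]  K=[0.3357; -0.2388]  nu=[-0.1897]  x^+=[0.5059, -0.5718]  P^+=[0.6457 0.4086; 0.4086 0.5104]

x_post = [0.5059, -0.5718]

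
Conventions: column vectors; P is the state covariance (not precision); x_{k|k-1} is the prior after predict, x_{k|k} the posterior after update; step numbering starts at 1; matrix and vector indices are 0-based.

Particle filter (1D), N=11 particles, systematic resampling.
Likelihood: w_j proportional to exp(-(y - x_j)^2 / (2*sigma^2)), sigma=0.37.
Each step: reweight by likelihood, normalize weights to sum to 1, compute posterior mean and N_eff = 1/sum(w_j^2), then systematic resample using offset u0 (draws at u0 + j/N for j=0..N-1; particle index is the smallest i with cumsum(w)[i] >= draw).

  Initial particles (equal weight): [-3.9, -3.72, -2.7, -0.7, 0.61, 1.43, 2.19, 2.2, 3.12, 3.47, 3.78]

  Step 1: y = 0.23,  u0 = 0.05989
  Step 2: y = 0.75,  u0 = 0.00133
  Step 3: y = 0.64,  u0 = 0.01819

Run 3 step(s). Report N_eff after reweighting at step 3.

N_eff = 11.0000

step 1: w=[0.0000, 0.0000, 0.0000, 0.0666, 0.9253, 0.0082, 0.0000, 0.0000, 0.0000, 0.0000, 0.0000]  mean=0.5295  Neff=1.1620  idx=[3, 4, 4, 4, 4, 4, 4, 4, 4, 4, 4]
step 2: w=[0.0000, 0.1000, 0.1000, 0.1000, 0.1000, 0.1000, 0.1000, 0.1000, 0.1000, 0.1000, 0.1000]  mean=0.6099  Neff=10.0010  idx=[1, 1, 2, 3, 4, 5, 6, 7, 8, 9, 10]
step 3: w=[0.0909, 0.0909, 0.0909, 0.0909, 0.0909, 0.0909, 0.0909, 0.0909, 0.0909, 0.0909, 0.0909]  mean=0.6100  Neff=11.0000  idx=[0, 1, 2, 3, 4, 5, 6, 7, 8, 9, 10]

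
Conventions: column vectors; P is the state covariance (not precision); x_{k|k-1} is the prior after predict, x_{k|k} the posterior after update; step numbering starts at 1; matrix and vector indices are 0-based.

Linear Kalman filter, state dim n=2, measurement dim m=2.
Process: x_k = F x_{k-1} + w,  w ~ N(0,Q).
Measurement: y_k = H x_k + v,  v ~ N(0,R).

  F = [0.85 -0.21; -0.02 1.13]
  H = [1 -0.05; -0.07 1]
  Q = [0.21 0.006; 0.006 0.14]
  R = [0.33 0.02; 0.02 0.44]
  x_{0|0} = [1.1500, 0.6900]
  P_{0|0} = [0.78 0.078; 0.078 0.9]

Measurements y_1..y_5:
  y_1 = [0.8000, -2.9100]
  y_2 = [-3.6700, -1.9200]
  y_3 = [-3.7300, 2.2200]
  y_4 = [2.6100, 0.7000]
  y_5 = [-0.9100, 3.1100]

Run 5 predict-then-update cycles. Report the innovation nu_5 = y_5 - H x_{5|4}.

innov = [-1.0358, 2.8938]

step 1: x^-=[0.8326, 0.7567]  P^-=[0.7854 -0.1456; -0.1456 1.2860]  S=[1.1332 -0.2454; -0.2454 1.7502]  K=[0.6958 -0.0170; -0.0256 0.7370]  nu=[0.0052, -3.6084]  x^+=[0.8977, -1.9028]  P^+=[0.2304 0.0225; 0.0225 0.3253]
step 2: x^-=[1.1627, -2.1681]  P^-=[0.3828 -0.0534; -0.0534 0.5545]  S=[0.7195 -0.0881; -0.0881 1.0038]  K=[0.5316 -0.0332; -0.0451 0.5521]  nu=[-4.9411, 0.3295]  x^+=[-1.4752, -1.7632]  P^+=[0.1752 0.0083; 0.0083 0.2426]
step 3: x^-=[-0.8836, -1.9630]  P^-=[0.3443 -0.0466; -0.0466 0.4495]  S=[0.6801 -0.0733; -0.0733 0.8977]  K=[0.5057 -0.0374; -0.0476 0.5005]  nu=[-2.9445, 4.1211]  x^+=[-2.5268, 0.2396]  P^+=[0.1664 0.0053; 0.0053 0.2196]
step 4: x^-=[-2.1981, 0.3213]  P^-=[0.3380 -0.0438; -0.0438 0.4203]  S=[0.6734 -0.0687; -0.0687 0.8681]  K=[0.5013 -0.0381; -0.0470 0.4840]  nu=[4.8242, 0.2249]  x^+=[0.2116, 0.2036]  P^+=[0.1649 0.0048; 0.0048 0.2123]
step 5: x^-=[0.1371, 0.2258]  P^-=[0.3368 -0.0426; -0.0426 0.4110]  S=[0.6721 -0.0668; -0.0668 0.8586]  K=[0.5005 -0.0381; -0.0463 0.4785]  nu=[-1.0358, 2.8938]  x^+=[-0.4915, 1.6586]  P^+=[0.1646 0.0048; 0.0048 0.2100]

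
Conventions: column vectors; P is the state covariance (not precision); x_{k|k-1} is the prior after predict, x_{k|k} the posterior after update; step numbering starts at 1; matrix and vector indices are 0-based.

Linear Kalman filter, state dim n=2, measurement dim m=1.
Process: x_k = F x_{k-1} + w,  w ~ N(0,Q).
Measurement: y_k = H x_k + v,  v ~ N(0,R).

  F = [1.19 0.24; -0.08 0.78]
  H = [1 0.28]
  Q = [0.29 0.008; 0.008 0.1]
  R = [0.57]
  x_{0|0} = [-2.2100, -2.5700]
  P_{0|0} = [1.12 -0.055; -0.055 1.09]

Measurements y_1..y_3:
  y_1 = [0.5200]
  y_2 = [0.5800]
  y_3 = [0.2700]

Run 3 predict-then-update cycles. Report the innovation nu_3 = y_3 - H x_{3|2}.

step 1: x^-=[-3.2467, -1.8278]  P^-=[1.9074 0.0554; 0.0554 0.7772]  S=[2.5694]  K=[0.7484; 0.1063]  nu=[4.2785]  x^+=[-0.0447, -1.3731]  P^+=[0.4683 -0.1489; -0.1489 0.7482]
step 2: x^-=[-0.3827, -1.0675]  P^-=[0.9112 -0.0319; -0.0319 0.5768]  S=[1.5085]  K=[0.5981; 0.0859]  nu=[1.2616]  x^+=[0.3718, -0.9591]  P^+=[0.3715 -0.1094; -0.1094 0.5656]
step 3: x^-=[0.2123, -0.7778]  P^-=[0.7862 -0.0209; -0.0209 0.4602]  S=[1.3806]  K=[0.5652; 0.0782]  nu=[0.2755]  x^+=[0.3680, -0.7563]  P^+=[0.3451 -0.0819; -0.0819 0.4517]

innov = [0.2755]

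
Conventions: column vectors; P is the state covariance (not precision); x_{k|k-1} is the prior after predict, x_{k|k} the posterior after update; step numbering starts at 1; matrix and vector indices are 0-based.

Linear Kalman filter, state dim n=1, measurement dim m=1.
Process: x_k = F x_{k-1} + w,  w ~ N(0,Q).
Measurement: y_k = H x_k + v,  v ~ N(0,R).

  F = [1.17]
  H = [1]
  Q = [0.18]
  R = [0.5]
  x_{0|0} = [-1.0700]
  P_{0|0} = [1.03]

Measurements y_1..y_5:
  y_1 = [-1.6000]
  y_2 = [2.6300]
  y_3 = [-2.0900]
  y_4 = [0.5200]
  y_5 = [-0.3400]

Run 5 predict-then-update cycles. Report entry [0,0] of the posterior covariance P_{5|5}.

step 1: x^-=[-1.2519]  P^-=[1.5900]  S=[2.0900]  K=[0.7608]  nu=[-0.3481]  x^+=[-1.5167]  P^+=[0.3804]
step 2: x^-=[-1.7746]  P^-=[0.7007]  S=[1.2007]  K=[0.5836]  nu=[4.4046]  x^+=[0.7958]  P^+=[0.2918]
step 3: x^-=[0.9311]  P^-=[0.5794]  S=[1.0794]  K=[0.5368]  nu=[-3.0211]  x^+=[-0.6906]  P^+=[0.2684]
step 4: x^-=[-0.8080]  P^-=[0.5474]  S=[1.0474]  K=[0.5226]  nu=[1.3280]  x^+=[-0.1139]  P^+=[0.2613]
step 5: x^-=[-0.1333]  P^-=[0.5377]  S=[1.0377]  K=[0.5182]  nu=[-0.2067]  x^+=[-0.2404]  P^+=[0.2591]

P_post[0,0] = 0.2591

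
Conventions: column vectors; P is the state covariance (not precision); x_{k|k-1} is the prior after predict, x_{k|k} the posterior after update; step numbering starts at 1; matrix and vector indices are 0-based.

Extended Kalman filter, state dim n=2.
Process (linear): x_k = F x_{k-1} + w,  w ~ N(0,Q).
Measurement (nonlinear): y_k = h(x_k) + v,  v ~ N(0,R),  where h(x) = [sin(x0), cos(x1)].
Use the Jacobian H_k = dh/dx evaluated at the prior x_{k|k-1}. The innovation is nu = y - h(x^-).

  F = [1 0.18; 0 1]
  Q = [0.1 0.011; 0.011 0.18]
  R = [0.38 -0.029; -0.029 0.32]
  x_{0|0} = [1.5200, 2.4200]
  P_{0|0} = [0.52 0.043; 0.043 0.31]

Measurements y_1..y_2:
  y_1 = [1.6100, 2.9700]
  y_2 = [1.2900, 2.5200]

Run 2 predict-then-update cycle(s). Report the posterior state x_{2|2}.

step 1: x^-=[1.9556, 2.4200]  P^-=[0.6455 0.1098; 0.1098 0.4900]  H_jac=[-0.3754 0.0000; 0.0000 -0.6606]  S=[0.4710 -0.0018; -0.0018 0.5338]  K=[-0.5150 -0.1376; -0.0898 -0.6067]  nu=[0.6831, 3.7208]  x^+=[1.0919, 0.1014]  P^+=[0.5107 0.0440; 0.0440 0.2899]
step 2: x^-=[1.1101, 0.1014]  P^-=[0.6360 0.1072; 0.1072 0.4699]  H_jac=[0.4446 0.0000; 0.0000 -0.1013]  S=[0.5057 -0.0338; -0.0338 0.3248]  K=[0.5608 0.0250; 0.0851 -0.1377]  nu=[0.3943, 1.5251]  x^+=[1.3693, -0.0750]  P^+=[0.4777 0.0817; 0.0817 0.4593]

x_post = [1.3693, -0.0750]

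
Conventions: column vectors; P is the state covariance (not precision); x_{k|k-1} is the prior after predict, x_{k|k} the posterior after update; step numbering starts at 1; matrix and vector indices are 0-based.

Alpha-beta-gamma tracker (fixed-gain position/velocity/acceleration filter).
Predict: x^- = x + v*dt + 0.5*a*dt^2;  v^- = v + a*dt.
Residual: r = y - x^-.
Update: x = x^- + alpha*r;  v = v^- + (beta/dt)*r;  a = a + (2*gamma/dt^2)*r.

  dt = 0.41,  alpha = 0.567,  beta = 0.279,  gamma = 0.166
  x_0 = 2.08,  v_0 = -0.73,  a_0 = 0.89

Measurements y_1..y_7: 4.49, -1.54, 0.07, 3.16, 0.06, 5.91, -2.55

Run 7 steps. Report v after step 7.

v_post = 3.4592

step 1: x_pred=1.8555  r=2.6345  x^+=3.3493  v^+=1.4276  a^+=6.0932
step 2: x_pred=4.4467  r=-5.9867  x^+=1.0523  v^+=-0.1481  a^+=-5.7307
step 3: x_pred=0.5099  r=-0.4399  x^+=0.2605  v^+=-2.7970  a^+=-6.5995
step 4: x_pred=-1.4410  r=4.6010  x^+=1.1678  v^+=-2.3719  a^+=2.4875
step 5: x_pred=0.4044  r=-0.3444  x^+=0.2091  v^+=-1.5863  a^+=1.8073
step 6: x_pred=-0.2894  r=6.1994  x^+=3.2257  v^+=3.3733  a^+=14.0512
step 7: x_pred=5.7897  r=-8.3397  x^+=1.0611  v^+=3.4592  a^+=-2.4199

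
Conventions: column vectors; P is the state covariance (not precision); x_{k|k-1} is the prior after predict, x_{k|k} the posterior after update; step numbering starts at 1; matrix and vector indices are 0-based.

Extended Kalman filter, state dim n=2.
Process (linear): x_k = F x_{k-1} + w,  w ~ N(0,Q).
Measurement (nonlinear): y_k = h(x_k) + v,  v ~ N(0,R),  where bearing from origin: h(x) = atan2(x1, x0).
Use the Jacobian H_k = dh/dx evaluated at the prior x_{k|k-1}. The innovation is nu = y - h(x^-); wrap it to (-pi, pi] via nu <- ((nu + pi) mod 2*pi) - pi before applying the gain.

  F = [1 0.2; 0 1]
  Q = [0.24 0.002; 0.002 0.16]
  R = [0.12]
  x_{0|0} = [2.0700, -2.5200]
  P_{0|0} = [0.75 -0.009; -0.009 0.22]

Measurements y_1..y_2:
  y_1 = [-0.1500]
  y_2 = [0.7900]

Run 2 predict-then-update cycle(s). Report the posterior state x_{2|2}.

step 1: x^-=[1.5660, -2.5200]  P^-=[0.9952 0.0370; 0.0370 0.3800]  H_jac=[0.2863 0.1779]  S=[0.2174]  K=[1.3410; 0.3598]  nu=[0.8648]  x^+=[2.7257, -2.2089]  P^+=[0.6043 -0.0679; -0.0679 0.3519]
step 2: x^-=[2.2839, -2.2089]  P^-=[0.8312 0.0045; 0.0045 0.5119]  H_jac=[0.2188 0.2262]  S=[0.1864]  K=[0.9810; 0.6264]  nu=[1.5587]  x^+=[3.8130, -1.2325]  P^+=[0.6518 -0.1101; -0.1101 0.4387]

x_post = [3.8130, -1.2325]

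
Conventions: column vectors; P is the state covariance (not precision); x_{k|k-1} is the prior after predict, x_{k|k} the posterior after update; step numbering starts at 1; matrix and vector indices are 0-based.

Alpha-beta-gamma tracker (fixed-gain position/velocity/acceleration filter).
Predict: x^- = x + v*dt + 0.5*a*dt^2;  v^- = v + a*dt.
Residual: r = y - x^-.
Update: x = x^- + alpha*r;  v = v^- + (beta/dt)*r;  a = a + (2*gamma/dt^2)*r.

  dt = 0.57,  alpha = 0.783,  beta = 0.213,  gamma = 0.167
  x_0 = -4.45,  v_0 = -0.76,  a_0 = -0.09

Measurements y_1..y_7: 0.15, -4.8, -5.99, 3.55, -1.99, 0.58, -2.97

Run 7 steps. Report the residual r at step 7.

step 1: x_pred=-4.8978  r=5.0478  x^+=-0.9454  v^+=1.0750  a^+=5.0992
step 2: x_pred=0.4957  r=-5.2957  x^+=-3.6508  v^+=2.0026  a^+=-0.3449
step 3: x_pred=-2.5654  r=-3.4246  x^+=-5.2469  v^+=0.5263  a^+=-3.8654
step 4: x_pred=-5.5748  r=9.1248  x^+=1.5699  v^+=1.7328  a^+=5.5150
step 5: x_pred=3.4535  r=-5.4435  x^+=-0.8088  v^+=2.8422  a^+=-0.0810
step 6: x_pred=0.7981  r=-0.2181  x^+=0.6273  v^+=2.7145  a^+=-0.3053
step 7: x_pred=2.1250  r=-5.0950  x^+=-1.8644  v^+=0.6366  a^+=-5.5430

resid = -5.0950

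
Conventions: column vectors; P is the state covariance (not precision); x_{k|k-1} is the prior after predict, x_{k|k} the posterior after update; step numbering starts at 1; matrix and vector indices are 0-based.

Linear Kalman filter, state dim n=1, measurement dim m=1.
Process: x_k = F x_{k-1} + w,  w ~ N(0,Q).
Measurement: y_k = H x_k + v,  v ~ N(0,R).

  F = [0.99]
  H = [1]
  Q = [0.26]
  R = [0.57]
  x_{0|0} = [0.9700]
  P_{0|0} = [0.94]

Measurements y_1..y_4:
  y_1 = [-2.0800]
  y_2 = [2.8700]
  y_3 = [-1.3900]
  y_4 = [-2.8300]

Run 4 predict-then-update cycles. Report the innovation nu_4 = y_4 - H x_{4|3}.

innov = [-2.6502]

step 1: x^-=[0.9603]  P^-=[1.1813]  S=[1.7513]  K=[0.6745]  nu=[-3.0403]  x^+=[-1.0905]  P^+=[0.3845]
step 2: x^-=[-1.0796]  P^-=[0.6368]  S=[1.2068]  K=[0.5277]  nu=[3.9496]  x^+=[1.0046]  P^+=[0.3008]
step 3: x^-=[0.9945]  P^-=[0.5548]  S=[1.1248]  K=[0.4932]  nu=[-2.3845]  x^+=[-0.1816]  P^+=[0.2811]
step 4: x^-=[-0.1798]  P^-=[0.5356]  S=[1.1056]  K=[0.4844]  nu=[-2.6502]  x^+=[-1.4636]  P^+=[0.2761]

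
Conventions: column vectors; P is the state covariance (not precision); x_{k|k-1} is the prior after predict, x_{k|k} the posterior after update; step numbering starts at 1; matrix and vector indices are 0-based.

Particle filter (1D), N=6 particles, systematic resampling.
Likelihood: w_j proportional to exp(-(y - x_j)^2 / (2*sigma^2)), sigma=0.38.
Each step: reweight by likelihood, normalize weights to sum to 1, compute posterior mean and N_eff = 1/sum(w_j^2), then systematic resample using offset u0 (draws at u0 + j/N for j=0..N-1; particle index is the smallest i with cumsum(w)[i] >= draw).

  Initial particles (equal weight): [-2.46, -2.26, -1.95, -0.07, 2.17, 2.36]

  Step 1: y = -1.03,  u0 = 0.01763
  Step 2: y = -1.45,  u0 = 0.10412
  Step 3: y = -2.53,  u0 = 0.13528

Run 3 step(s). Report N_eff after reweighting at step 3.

step 1: w=[0.0084, 0.0527, 0.5302, 0.4087, 0.0000, 0.0000]  mean=-1.2023  Neff=2.2173  idx=[1, 2, 2, 2, 3, 3]
step 2: w=[0.0754, 0.3075, 0.3075, 0.3075, 0.0010, 0.0010]  mean=-1.9696  Neff=3.4551  idx=[1, 1, 2, 2, 3, 3]
step 3: w=[0.1667, 0.1667, 0.1667, 0.1667, 0.1667, 0.1667]  mean=-1.9500  Neff=6.0000  idx=[0, 1, 2, 3, 4, 5]

N_eff = 6.0000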